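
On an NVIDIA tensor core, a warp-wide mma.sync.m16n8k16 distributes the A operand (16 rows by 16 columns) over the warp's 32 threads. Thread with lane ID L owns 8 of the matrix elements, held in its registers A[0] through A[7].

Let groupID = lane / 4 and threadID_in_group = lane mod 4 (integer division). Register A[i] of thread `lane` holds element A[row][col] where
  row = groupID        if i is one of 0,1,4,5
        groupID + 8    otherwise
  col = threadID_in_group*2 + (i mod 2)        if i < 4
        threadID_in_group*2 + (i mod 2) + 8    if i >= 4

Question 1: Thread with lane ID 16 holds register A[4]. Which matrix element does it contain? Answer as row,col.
L=16→G=16>>2=4, T=16&3=0
[4]→row 4+0=4  col 0·2+0+8=8

4,8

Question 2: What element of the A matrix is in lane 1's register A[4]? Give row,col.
0,10

lane 1⇒1/4=0, 1 mod 4=1
i=4  r:0+0⇒0  c:2·1+0+8⇒10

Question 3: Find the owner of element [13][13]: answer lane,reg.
22,7

r=13⇒gr=5,Rb=1  c=13⇒Cb=1,th=2,odd=1
L=5*4+2=22  i=1*4+1*2+1=7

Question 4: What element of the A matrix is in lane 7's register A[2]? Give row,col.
lane 7: G=1 (7/4), T=3 (7%4)
i=2: r=1+8=9, c=3*2+0+0=6

9,6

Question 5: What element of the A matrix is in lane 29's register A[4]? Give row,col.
lane 29->29/4=7, 29 mod 4=1
i=4  r:7+0->7  c:2·1+0+8->10

7,10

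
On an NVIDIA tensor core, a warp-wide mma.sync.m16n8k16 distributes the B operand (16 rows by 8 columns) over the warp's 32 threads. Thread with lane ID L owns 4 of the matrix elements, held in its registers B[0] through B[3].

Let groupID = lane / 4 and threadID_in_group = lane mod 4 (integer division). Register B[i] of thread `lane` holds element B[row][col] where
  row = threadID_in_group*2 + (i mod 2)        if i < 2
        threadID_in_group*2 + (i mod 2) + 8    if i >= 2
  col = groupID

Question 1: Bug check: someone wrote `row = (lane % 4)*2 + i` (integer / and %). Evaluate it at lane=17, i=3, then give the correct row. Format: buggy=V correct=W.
buggy=5 correct=11

`(lane % 4)*2 + i`[17,3]=>5
lane 17=>17/4=4, 17 mod 4=1
i=3  r:2·1+1+8=>11  c:4
row: 5 vs 11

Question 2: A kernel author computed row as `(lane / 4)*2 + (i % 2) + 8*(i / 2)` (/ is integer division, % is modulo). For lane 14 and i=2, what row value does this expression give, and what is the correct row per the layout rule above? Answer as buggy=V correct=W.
`(lane / 4)*2 + (i % 2) + 8*(i / 2)`[14,2]->14
14: g=3,t=2
[2] (2*2+0+8,3) = (12,3)
row: 14 vs 12

buggy=14 correct=12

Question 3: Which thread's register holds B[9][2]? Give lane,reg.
c: 2->gid=2  r: 9->r8=1,tid=0,i&1=1
L=2*4+0=8  i=1*2+1=3

8,3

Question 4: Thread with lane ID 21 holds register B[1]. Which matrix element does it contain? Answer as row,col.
lane 21: gid=5 (21/4), tid=1 (21%4)
i=1: r=1*2+1+0=3, c=gid=5

3,5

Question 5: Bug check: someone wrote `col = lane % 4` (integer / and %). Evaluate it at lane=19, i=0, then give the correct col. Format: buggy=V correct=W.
`lane % 4`[19,0]⇒3
L=19⇒gr=19>>2=4, th=19&3=3
[0]⇒row 3·2+0+0=6  col gr=4
col: 3 vs 4

buggy=3 correct=4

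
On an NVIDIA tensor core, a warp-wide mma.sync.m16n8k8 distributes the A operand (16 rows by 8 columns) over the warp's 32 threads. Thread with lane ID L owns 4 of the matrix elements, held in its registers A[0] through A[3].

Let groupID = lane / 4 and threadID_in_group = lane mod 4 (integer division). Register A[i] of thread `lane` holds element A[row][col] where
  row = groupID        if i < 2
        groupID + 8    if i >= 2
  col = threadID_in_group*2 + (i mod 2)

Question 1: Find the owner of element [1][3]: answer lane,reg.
r=1->g=1,rb=0  c=3->t=1,b0=1
L=1*4+1=5  i=0*2+1=1

5,1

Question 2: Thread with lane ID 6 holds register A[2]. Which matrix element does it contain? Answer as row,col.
6: gid=1,tid=2
[2] (1+8,2*2+0) = (9,4)

9,4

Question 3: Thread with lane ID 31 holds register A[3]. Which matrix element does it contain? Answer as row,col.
15,7

31: G=7,T=3
[3] (7+8,3*2+1) = (15,7)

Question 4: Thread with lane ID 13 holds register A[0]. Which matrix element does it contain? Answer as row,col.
3,2

lane 13⇒13/4=3, 13 mod 4=1
i=0  r:3+0⇒3  c:2·1+0⇒2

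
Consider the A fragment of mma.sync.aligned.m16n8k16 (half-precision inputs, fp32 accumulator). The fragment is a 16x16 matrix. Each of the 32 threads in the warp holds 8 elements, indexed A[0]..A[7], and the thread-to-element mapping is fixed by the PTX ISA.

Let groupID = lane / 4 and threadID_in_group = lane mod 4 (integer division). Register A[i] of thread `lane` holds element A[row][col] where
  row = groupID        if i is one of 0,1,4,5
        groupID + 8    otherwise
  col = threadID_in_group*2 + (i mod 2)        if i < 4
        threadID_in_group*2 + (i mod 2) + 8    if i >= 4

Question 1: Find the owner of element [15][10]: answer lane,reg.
29,6

r:15=>grp=7,rB=1  c:10=>cB=1,tig=1,lo=0
L=7*4+1=29  i=1*4+1*2+0=6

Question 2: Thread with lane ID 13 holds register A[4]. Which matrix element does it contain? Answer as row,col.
lane 13: gid=3 (13/4), tid=1 (13%4)
i=4: r=3+0=3, c=1*2+0+8=10

3,10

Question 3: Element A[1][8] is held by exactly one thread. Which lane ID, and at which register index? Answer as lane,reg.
4,4

r=1→G=1,rhi=0  c=8→chi=1,T=0,p=0
L=1*4+0=4  i=1*4+0*2+0=4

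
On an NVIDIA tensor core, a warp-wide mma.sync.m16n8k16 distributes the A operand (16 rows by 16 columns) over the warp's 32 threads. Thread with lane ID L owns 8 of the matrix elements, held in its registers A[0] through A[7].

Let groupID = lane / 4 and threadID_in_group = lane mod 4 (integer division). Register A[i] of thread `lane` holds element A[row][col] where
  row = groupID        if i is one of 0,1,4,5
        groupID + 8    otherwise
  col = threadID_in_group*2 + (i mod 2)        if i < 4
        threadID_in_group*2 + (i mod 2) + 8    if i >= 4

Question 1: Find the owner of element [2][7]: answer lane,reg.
r=2⇒gr=2,Rb=0  c=7⇒Cb=0,th=3,odd=1
L=2*4+3=11  i=0*4+0*2+1=1

11,1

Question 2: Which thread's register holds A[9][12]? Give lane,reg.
r:9=>grp=1,rB=1  c:12=>cB=1,tig=2,lo=0
L=1*4+2=6  i=1*4+1*2+0=6

6,6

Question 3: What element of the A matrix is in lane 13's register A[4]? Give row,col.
3,10

lane 13: g=3 (13/4), t=1 (13%4)
i=4: r=3+0=3, c=1*2+0+8=10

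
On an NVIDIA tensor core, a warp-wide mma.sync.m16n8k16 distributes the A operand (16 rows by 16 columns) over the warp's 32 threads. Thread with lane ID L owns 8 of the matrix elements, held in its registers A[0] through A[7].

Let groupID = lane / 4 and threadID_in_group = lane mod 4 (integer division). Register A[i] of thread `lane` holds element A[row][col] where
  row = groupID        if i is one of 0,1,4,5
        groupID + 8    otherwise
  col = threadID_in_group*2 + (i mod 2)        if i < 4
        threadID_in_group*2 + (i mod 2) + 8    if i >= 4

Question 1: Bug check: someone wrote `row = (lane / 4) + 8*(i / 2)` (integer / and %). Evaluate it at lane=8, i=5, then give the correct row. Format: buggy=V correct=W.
buggy=18 correct=2

`(lane / 4) + 8*(i / 2)`[8,5]->18
lane 8->8/4=2, 8 mod 4=0
i=5  r:2+0->2  c:2·0+1+8->9
row: 18 vs 2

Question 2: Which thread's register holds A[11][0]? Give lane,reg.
r=11→G=3,rhi=1  c=0→chi=0,T=0,p=0
L=3*4+0=12  i=0*4+1*2+0=2

12,2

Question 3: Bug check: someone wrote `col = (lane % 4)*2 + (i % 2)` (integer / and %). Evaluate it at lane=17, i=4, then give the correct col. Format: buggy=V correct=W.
`(lane % 4)*2 + (i % 2)`[17,4]->2
L=17->gid=17>>2=4, tid=17&3=1
[4]->row 4+0=4  col 1·2+0+8=10
col: 2 vs 10

buggy=2 correct=10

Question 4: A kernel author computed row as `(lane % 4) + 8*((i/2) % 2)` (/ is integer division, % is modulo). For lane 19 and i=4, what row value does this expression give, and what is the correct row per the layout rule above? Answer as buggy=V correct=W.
`(lane % 4) + 8*((i/2) % 2)`[19,4]=>3
L=19=>grp=19>>2=4, tig=19&3=3
[4]=>row 4+0=4  col 3·2+0+8=14
row: 3 vs 4

buggy=3 correct=4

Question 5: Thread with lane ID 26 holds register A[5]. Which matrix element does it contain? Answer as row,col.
6,13

lane 26⇒26/4=6, 26 mod 4=2
i=5  r:6+0⇒6  c:2·2+1+8⇒13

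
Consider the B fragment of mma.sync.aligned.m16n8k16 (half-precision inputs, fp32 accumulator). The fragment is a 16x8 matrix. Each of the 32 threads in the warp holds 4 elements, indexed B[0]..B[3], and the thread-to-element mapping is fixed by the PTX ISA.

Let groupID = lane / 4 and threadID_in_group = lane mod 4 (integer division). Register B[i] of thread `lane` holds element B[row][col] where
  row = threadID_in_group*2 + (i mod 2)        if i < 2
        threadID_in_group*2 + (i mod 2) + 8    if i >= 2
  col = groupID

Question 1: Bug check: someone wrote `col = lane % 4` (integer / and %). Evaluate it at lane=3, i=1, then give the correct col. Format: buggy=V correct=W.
`lane % 4`[3,1]=>3
3: grp=0,tig=3
[1] (3*2+1+0,0) = (7,0)
col: 3 vs 0

buggy=3 correct=0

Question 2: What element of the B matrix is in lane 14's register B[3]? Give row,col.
13,3

lane 14: gid=3 (14/4), tid=2 (14%4)
i=3: r=2*2+1+8=13, c=gid=3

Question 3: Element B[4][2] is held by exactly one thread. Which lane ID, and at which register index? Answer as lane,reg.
10,0

c=2⇒gr=2  r=4⇒Rb=0,th=2,odd=0
L=2*4+2=10  i=0*2+0=0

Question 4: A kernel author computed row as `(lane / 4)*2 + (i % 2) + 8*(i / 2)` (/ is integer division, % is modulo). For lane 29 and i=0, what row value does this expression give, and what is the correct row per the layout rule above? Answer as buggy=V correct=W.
`(lane / 4)*2 + (i % 2) + 8*(i / 2)`[29,0]⇒14
L=29⇒gr=29>>2=7, th=29&3=1
[0]⇒row 1·2+0+0=2  col gr=7
row: 14 vs 2

buggy=14 correct=2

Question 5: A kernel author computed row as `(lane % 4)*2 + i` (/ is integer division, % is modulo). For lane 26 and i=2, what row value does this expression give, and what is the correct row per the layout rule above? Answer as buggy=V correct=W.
buggy=6 correct=12

`(lane % 4)*2 + i`[26,2]=>6
lane 26: grp=6 (26/4), tig=2 (26%4)
i=2: r=2*2+0+8=12, c=grp=6
row: 6 vs 12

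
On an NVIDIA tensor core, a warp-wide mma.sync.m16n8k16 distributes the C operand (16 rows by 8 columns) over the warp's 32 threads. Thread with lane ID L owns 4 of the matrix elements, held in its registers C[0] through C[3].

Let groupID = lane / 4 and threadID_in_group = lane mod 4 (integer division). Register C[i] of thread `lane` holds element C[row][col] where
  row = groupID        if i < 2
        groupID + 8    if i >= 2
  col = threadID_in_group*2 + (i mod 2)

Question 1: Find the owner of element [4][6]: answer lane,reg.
19,0

r=4->g=4,rb=0  c=6->t=3,b0=0
L=4*4+3=19  i=0*2+0=0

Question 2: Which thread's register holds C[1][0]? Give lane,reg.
4,0

r: 1->gid=1,r8=0  c: 0->tid=0,i&1=0
L=1*4+0=4  i=0*2+0=0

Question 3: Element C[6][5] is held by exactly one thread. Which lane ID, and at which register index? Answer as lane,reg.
26,1

r=6→G=6,rhi=0  c=5→T=2,p=1
L=6*4+2=26  i=0*2+1=1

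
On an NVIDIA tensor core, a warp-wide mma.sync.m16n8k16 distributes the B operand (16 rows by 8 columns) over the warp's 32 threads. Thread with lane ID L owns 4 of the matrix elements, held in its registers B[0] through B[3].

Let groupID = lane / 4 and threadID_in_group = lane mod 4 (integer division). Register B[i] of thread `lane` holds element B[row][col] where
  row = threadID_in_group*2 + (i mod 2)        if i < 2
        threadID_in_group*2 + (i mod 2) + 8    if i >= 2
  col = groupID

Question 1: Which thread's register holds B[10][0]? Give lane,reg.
1,2

c=0⇒gr=0  r=10⇒Rb=1,th=1,odd=0
L=0*4+1=1  i=1*2+0=2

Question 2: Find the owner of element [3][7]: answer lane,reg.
c=7⇒gr=7  r=3⇒Rb=0,th=1,odd=1
L=7*4+1=29  i=0*2+1=1

29,1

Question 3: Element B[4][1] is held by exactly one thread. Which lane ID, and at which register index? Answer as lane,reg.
6,0

c=1→G=1  r=4→rhi=0,T=2,p=0
L=1*4+2=6  i=0*2+0=0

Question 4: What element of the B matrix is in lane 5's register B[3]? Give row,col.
lane 5: g=1 (5/4), t=1 (5%4)
i=3: r=1*2+1+8=11, c=g=1

11,1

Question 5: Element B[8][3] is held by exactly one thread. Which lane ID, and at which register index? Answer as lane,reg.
12,2

c=3⇒gr=3  r=8⇒Rb=1,th=0,odd=0
L=3*4+0=12  i=1*2+0=2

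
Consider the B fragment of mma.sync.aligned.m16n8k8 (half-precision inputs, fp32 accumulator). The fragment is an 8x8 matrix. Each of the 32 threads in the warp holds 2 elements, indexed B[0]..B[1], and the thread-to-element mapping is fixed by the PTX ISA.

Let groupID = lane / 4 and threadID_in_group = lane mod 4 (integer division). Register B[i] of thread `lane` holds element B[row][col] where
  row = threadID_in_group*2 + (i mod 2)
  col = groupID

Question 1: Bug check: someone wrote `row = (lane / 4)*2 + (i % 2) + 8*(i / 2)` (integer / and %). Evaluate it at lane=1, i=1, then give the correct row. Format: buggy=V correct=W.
buggy=1 correct=3

`(lane / 4)*2 + (i % 2) + 8*(i / 2)`[1,1]->1
lane 1->1/4=0, 1 mod 4=1
i=1  r:2·1+1->3  c:0
row: 1 vs 3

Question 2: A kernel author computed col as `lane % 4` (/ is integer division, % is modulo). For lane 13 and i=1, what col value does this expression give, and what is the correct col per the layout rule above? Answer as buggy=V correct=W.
buggy=1 correct=3

`lane % 4`[13,1]→1
lane 13→13/4=3, 13 mod 4=1
i=1  r:2·1+1→3  c:3
col: 1 vs 3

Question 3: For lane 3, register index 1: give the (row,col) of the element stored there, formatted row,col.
lane 3->3/4=0, 3 mod 4=3
i=1  r:2·3+1->7  c:0

7,0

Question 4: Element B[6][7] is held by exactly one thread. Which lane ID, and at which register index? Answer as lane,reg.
c: 7->gid=7  r: 6->tid=3,i&1=0
L=7*4+3=31  i=0=0

31,0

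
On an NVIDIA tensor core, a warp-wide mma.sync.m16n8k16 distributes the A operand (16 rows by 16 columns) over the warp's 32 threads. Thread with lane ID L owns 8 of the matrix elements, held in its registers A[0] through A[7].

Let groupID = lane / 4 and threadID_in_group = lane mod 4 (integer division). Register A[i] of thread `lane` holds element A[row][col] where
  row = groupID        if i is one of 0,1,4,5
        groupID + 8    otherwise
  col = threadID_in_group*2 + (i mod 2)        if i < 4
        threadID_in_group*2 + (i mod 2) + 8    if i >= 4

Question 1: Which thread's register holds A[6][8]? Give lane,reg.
r: 6->gid=6,r8=0  c: 8->c8=1,tid=0,i&1=0
L=6*4+0=24  i=1*4+0*2+0=4

24,4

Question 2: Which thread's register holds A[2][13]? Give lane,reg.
10,5

r=2⇒gr=2,Rb=0  c=13⇒Cb=1,th=2,odd=1
L=2*4+2=10  i=1*4+0*2+1=5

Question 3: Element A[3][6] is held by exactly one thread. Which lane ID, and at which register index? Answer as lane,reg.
r=3⇒gr=3,Rb=0  c=6⇒Cb=0,th=3,odd=0
L=3*4+3=15  i=0*4+0*2+0=0

15,0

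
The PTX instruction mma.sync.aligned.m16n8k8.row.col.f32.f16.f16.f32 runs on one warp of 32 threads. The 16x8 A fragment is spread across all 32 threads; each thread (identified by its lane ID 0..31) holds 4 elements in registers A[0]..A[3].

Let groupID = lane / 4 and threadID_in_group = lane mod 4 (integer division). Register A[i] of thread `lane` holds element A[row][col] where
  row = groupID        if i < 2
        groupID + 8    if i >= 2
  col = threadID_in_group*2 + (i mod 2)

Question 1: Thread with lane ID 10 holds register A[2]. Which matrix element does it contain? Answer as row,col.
10: G=2,T=2
[2] (2+8,2*2+0) = (10,4)

10,4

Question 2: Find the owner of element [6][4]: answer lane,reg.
26,0

r=6⇒gr=6,Rb=0  c=4⇒th=2,odd=0
L=6*4+2=26  i=0*2+0=0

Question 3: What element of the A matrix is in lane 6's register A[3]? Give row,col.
9,5

L=6→G=6>>2=1, T=6&3=2
[3]→row 1+8=9  col 2·2+1=5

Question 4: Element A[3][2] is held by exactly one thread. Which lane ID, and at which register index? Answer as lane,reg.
13,0

r=3→G=3,rhi=0  c=2→T=1,p=0
L=3*4+1=13  i=0*2+0=0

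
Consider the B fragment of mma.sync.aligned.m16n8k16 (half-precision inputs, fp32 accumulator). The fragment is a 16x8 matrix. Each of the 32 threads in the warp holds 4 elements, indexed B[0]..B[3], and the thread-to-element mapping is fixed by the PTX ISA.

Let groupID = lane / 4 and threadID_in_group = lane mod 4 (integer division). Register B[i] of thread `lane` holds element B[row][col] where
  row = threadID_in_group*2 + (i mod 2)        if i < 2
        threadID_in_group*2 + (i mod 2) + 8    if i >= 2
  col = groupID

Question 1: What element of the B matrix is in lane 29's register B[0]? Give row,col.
29: grp=7,tig=1
[0] (1*2+0+0,7) = (2,7)

2,7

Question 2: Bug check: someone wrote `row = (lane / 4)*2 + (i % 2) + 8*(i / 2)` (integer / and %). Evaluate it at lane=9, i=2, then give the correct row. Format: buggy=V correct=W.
`(lane / 4)*2 + (i % 2) + 8*(i / 2)`[9,2]=>12
L=9=>grp=9>>2=2, tig=9&3=1
[2]=>row 1·2+0+8=10  col grp=2
row: 12 vs 10

buggy=12 correct=10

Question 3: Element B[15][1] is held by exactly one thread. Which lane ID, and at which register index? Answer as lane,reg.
c=1->g=1  r=15->rb=1,t=3,b0=1
L=1*4+3=7  i=1*2+1=3

7,3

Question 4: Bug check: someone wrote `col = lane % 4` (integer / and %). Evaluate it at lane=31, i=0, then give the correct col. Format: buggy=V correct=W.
buggy=3 correct=7

`lane % 4`[31,0]->3
31: g=7,t=3
[0] (3*2+0+0,7) = (6,7)
col: 3 vs 7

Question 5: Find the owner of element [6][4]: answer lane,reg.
c=4->g=4  r=6->rb=0,t=3,b0=0
L=4*4+3=19  i=0*2+0=0

19,0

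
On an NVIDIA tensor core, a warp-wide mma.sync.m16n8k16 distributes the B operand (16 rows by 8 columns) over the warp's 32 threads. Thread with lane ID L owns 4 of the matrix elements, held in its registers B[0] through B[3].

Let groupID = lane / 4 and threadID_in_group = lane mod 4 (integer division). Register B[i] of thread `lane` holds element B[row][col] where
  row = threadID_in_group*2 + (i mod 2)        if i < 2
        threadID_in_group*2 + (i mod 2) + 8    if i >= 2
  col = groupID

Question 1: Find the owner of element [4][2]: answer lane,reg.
10,0

c=2⇒gr=2  r=4⇒Rb=0,th=2,odd=0
L=2*4+2=10  i=0*2+0=0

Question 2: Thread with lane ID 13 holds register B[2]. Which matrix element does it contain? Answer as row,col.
lane 13: gid=3 (13/4), tid=1 (13%4)
i=2: r=1*2+0+8=10, c=gid=3

10,3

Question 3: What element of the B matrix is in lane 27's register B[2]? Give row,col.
lane 27: gid=6 (27/4), tid=3 (27%4)
i=2: r=3*2+0+8=14, c=gid=6

14,6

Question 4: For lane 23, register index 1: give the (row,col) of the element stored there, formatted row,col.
7,5

lane 23->23/4=5, 23 mod 4=3
i=1  r:2·3+1+0->7  c:5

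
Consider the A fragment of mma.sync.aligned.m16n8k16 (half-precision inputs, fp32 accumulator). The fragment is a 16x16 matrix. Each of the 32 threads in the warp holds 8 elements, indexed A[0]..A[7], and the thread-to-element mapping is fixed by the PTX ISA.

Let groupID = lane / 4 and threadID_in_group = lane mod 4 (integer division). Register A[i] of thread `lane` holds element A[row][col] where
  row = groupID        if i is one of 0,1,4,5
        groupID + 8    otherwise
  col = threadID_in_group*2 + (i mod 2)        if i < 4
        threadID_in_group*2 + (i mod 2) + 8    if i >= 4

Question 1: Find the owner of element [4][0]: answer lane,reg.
16,0

r:4=>grp=4,rB=0  c:0=>cB=0,tig=0,lo=0
L=4*4+0=16  i=0*4+0*2+0=0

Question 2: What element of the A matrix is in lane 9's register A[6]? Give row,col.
10,10

lane 9->9/4=2, 9 mod 4=1
i=6  r:2+8->10  c:2·1+0+8->10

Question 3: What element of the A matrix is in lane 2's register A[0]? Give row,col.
L=2->gid=2>>2=0, tid=2&3=2
[0]->row 0+0=0  col 2·2+0+0=4

0,4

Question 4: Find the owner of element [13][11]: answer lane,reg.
21,7

r: 13->gid=5,r8=1  c: 11->c8=1,tid=1,i&1=1
L=5*4+1=21  i=1*4+1*2+1=7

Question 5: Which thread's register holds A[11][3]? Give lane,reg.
r=11→G=3,rhi=1  c=3→chi=0,T=1,p=1
L=3*4+1=13  i=0*4+1*2+1=3

13,3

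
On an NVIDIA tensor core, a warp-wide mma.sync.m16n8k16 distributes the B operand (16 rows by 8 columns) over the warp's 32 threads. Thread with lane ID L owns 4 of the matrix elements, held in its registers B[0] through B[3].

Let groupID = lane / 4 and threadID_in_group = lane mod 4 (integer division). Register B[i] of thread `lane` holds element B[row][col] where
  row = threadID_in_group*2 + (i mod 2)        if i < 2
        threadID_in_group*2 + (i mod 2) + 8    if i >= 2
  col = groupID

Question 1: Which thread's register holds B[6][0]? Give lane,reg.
3,0

c:0=>grp=0  r:6=>rB=0,tig=3,lo=0
L=0*4+3=3  i=0*2+0=0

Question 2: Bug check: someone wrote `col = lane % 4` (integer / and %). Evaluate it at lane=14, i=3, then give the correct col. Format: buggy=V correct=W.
`lane % 4`[14,3]=>2
lane 14=>14/4=3, 14 mod 4=2
i=3  r:2·2+1+8=>13  c:3
col: 2 vs 3

buggy=2 correct=3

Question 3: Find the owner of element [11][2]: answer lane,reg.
c=2→G=2  r=11→rhi=1,T=1,p=1
L=2*4+1=9  i=1*2+1=3

9,3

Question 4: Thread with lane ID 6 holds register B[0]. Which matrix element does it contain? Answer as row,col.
4,1

lane 6: grp=1 (6/4), tig=2 (6%4)
i=0: r=2*2+0+0=4, c=grp=1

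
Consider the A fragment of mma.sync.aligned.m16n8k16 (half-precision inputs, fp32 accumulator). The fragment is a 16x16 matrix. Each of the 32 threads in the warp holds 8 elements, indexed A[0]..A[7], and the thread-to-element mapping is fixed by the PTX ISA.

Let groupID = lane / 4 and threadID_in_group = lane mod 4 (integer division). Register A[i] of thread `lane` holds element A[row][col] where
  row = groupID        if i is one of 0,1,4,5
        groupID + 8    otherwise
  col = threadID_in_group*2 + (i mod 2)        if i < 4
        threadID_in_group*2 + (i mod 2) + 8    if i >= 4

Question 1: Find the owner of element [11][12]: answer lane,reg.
14,6

r: 11->gid=3,r8=1  c: 12->c8=1,tid=2,i&1=0
L=3*4+2=14  i=1*4+1*2+0=6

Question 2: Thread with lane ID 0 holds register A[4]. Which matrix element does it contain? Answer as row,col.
lane 0->0/4=0, 0 mod 4=0
i=4  r:0+0->0  c:2·0+0+8->8

0,8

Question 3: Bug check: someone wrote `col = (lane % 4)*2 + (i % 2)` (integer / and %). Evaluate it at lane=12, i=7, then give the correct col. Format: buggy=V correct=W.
buggy=1 correct=9

`(lane % 4)*2 + (i % 2)`[12,7]->1
12: g=3,t=0
[7] (3+8,0*2+1+8) = (11,9)
col: 1 vs 9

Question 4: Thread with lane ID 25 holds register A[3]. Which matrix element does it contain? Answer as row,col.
L=25->gid=25>>2=6, tid=25&3=1
[3]->row 6+8=14  col 1·2+1+0=3

14,3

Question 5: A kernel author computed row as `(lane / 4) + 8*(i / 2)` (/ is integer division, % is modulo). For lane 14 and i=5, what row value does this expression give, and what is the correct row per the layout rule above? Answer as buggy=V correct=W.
`(lane / 4) + 8*(i / 2)`[14,5]→19
14: G=3,T=2
[5] (3+0,2*2+1+8) = (3,13)
row: 19 vs 3

buggy=19 correct=3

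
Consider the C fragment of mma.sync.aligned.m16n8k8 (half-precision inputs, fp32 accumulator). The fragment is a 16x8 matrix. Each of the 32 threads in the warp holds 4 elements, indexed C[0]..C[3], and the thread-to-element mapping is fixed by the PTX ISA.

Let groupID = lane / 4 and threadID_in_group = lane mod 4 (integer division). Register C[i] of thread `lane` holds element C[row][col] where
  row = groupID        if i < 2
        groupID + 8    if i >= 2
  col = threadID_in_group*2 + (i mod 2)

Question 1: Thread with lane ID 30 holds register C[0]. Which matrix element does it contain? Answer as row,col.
7,4

L=30->gid=30>>2=7, tid=30&3=2
[0]->row 7+0=7  col 2·2+0=4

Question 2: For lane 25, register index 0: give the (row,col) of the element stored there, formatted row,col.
6,2

lane 25: G=6 (25/4), T=1 (25%4)
i=0: r=6+0=6, c=1*2+0=2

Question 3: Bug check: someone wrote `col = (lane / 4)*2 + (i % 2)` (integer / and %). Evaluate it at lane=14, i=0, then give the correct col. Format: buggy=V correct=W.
buggy=6 correct=4

`(lane / 4)*2 + (i % 2)`[14,0]→6
L=14→G=14>>2=3, T=14&3=2
[0]→row 3+0=3  col 2·2+0=4
col: 6 vs 4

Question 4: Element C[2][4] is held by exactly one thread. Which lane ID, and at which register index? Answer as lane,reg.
r:2=>grp=2,rB=0  c:4=>tig=2,lo=0
L=2*4+2=10  i=0*2+0=0

10,0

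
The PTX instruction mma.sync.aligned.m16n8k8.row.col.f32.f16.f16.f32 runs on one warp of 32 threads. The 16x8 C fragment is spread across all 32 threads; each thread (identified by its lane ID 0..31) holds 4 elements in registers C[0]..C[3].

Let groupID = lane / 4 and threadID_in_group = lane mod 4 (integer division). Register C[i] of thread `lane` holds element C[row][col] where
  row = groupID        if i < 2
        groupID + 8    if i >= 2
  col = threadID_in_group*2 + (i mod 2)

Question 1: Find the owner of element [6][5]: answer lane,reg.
r:6=>grp=6,rB=0  c:5=>tig=2,lo=1
L=6*4+2=26  i=0*2+1=1

26,1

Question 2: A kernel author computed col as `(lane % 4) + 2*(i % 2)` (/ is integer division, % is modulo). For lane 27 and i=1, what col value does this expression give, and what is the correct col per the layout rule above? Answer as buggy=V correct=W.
`(lane % 4) + 2*(i % 2)`[27,1]->5
27: g=6,t=3
[1] (6+0,3*2+1) = (6,7)
col: 5 vs 7

buggy=5 correct=7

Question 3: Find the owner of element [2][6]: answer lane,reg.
r:2=>grp=2,rB=0  c:6=>tig=3,lo=0
L=2*4+3=11  i=0*2+0=0

11,0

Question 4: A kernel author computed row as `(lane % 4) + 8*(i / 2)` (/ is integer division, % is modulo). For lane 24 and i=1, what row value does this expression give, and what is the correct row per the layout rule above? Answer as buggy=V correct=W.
`(lane % 4) + 8*(i / 2)`[24,1]->0
lane 24->24/4=6, 24 mod 4=0
i=1  r:6+0->6  c:2·0+1->1
row: 0 vs 6

buggy=0 correct=6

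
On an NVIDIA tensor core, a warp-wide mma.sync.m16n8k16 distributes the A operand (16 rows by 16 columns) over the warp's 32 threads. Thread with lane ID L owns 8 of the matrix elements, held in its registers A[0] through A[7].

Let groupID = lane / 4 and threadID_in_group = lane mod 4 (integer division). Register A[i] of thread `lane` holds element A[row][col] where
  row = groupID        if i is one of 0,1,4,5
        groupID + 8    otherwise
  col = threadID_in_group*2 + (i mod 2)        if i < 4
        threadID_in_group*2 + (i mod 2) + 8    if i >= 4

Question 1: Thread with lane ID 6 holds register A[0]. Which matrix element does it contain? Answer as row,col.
1,4

L=6=>grp=6>>2=1, tig=6&3=2
[0]=>row 1+0=1  col 2·2+0+0=4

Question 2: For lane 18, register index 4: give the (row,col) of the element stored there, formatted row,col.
4,12

18: g=4,t=2
[4] (4+0,2*2+0+8) = (4,12)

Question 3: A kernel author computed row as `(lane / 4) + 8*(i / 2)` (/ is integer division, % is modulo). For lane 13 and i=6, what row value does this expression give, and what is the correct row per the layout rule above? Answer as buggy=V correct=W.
buggy=27 correct=11

`(lane / 4) + 8*(i / 2)`[13,6]->27
lane 13: gid=3 (13/4), tid=1 (13%4)
i=6: r=3+8=11, c=1*2+0+8=10
row: 27 vs 11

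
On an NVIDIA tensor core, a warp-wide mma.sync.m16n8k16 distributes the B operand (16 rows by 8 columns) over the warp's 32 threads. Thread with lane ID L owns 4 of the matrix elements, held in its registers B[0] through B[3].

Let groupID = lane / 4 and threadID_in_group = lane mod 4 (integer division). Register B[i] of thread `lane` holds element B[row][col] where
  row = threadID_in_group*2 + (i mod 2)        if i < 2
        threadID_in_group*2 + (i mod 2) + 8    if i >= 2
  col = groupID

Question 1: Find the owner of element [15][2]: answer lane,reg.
11,3

c=2→G=2  r=15→rhi=1,T=3,p=1
L=2*4+3=11  i=1*2+1=3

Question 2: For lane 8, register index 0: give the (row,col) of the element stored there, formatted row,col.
0,2

8: gr=2,th=0
[0] (0*2+0+0,2) = (0,2)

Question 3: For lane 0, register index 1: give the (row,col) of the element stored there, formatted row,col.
1,0

lane 0: G=0 (0/4), T=0 (0%4)
i=1: r=0*2+1+0=1, c=G=0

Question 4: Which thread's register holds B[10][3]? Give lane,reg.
13,2

c=3→G=3  r=10→rhi=1,T=1,p=0
L=3*4+1=13  i=1*2+0=2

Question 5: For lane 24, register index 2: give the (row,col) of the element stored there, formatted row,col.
24: G=6,T=0
[2] (0*2+0+8,6) = (8,6)

8,6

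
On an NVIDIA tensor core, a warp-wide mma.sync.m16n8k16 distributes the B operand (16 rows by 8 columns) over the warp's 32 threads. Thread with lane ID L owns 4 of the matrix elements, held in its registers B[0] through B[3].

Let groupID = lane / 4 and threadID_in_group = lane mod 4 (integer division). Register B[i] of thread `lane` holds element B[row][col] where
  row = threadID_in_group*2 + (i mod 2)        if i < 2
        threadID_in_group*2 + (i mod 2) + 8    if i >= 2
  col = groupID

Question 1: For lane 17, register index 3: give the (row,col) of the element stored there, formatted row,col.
11,4

lane 17: gr=4 (17/4), th=1 (17%4)
i=3: r=1*2+1+8=11, c=gr=4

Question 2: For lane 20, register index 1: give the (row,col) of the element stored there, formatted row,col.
1,5

L=20=>grp=20>>2=5, tig=20&3=0
[1]=>row 0·2+1+0=1  col grp=5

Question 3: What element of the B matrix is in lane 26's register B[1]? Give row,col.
26: gr=6,th=2
[1] (2*2+1+0,6) = (5,6)

5,6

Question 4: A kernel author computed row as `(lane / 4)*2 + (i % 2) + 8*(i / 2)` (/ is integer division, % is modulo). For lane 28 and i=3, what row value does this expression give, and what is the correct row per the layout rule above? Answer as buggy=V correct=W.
buggy=23 correct=9

`(lane / 4)*2 + (i % 2) + 8*(i / 2)`[28,3]->23
lane 28->28/4=7, 28 mod 4=0
i=3  r:2·0+1+8->9  c:7
row: 23 vs 9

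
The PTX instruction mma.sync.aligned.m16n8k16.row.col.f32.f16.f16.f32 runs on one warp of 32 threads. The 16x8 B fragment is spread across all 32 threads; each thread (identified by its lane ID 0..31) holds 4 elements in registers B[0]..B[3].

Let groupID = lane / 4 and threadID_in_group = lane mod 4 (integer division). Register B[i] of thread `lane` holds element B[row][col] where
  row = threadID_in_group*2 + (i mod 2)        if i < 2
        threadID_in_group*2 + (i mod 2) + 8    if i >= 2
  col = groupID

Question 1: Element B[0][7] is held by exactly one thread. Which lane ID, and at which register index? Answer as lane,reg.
c=7->g=7  r=0->rb=0,t=0,b0=0
L=7*4+0=28  i=0*2+0=0

28,0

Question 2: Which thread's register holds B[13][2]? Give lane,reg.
c=2⇒gr=2  r=13⇒Rb=1,th=2,odd=1
L=2*4+2=10  i=1*2+1=3

10,3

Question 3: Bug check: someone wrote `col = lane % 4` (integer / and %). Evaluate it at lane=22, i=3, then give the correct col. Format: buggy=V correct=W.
buggy=2 correct=5

`lane % 4`[22,3]->2
lane 22->22/4=5, 22 mod 4=2
i=3  r:2·2+1+8->13  c:5
col: 2 vs 5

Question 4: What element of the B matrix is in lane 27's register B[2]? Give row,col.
lane 27: gr=6 (27/4), th=3 (27%4)
i=2: r=3*2+0+8=14, c=gr=6

14,6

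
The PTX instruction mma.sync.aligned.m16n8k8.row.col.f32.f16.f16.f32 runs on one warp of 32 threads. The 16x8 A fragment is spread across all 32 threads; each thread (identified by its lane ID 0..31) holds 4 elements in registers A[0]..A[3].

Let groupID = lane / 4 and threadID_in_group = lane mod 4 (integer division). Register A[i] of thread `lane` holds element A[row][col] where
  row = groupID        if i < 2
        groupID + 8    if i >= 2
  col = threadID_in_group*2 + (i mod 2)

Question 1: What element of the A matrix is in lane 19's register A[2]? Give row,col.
12,6

lane 19→19/4=4, 19 mod 4=3
i=2  r:4+8→12  c:2·3+0→6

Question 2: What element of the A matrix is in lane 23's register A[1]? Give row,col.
5,7

23: g=5,t=3
[1] (5+0,3*2+1) = (5,7)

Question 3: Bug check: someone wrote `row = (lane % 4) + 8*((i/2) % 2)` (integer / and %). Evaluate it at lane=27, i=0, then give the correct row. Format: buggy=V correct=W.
`(lane % 4) + 8*((i/2) % 2)`[27,0]=>3
lane 27=>27/4=6, 27 mod 4=3
i=0  r:6+0=>6  c:2·3+0=>6
row: 3 vs 6

buggy=3 correct=6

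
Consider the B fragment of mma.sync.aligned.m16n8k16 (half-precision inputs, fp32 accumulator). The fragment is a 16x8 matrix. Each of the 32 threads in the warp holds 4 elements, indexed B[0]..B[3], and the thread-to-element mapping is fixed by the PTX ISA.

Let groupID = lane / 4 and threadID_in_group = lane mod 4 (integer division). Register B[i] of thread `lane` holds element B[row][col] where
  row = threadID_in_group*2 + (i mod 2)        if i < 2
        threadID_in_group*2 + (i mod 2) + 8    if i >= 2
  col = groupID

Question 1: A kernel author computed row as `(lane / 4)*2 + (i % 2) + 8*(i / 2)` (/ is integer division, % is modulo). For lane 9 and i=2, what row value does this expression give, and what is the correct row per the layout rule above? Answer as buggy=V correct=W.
`(lane / 4)*2 + (i % 2) + 8*(i / 2)`[9,2]⇒12
L=9⇒gr=9>>2=2, th=9&3=1
[2]⇒row 1·2+0+8=10  col gr=2
row: 12 vs 10

buggy=12 correct=10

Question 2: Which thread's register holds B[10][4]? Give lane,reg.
17,2

c:4=>grp=4  r:10=>rB=1,tig=1,lo=0
L=4*4+1=17  i=1*2+0=2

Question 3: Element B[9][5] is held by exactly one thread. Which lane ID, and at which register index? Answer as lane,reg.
c=5→G=5  r=9→rhi=1,T=0,p=1
L=5*4+0=20  i=1*2+1=3

20,3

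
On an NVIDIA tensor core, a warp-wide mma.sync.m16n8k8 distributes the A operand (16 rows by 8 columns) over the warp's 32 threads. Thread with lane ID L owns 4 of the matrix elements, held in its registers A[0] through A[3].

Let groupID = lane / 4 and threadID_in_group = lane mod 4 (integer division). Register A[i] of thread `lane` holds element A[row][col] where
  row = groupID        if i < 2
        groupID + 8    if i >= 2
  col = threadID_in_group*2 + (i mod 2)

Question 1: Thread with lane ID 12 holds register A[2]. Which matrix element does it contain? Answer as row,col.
11,0

L=12->gid=12>>2=3, tid=12&3=0
[2]->row 3+8=11  col 0·2+0=0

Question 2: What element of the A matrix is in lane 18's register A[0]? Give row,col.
L=18→G=18>>2=4, T=18&3=2
[0]→row 4+0=4  col 2·2+0=4

4,4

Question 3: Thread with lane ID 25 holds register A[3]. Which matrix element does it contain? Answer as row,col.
25: gid=6,tid=1
[3] (6+8,1*2+1) = (14,3)

14,3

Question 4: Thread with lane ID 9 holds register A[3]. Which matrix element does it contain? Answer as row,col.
10,3

9: g=2,t=1
[3] (2+8,1*2+1) = (10,3)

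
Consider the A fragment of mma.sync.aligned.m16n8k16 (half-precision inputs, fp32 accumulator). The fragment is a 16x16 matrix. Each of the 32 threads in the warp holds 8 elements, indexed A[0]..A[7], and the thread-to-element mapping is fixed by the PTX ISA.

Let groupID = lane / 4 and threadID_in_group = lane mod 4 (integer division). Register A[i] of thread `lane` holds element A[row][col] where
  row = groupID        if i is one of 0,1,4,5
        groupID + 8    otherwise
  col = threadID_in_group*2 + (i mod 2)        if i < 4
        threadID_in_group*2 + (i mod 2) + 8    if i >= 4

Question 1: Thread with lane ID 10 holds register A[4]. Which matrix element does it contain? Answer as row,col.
2,12

lane 10: gr=2 (10/4), th=2 (10%4)
i=4: r=2+0=2, c=2*2+0+8=12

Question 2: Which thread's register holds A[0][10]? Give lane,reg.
r=0->g=0,rb=0  c=10->cb=1,t=1,b0=0
L=0*4+1=1  i=1*4+0*2+0=4

1,4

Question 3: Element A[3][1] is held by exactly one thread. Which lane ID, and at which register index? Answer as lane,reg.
r: 3->gid=3,r8=0  c: 1->c8=0,tid=0,i&1=1
L=3*4+0=12  i=0*4+0*2+1=1

12,1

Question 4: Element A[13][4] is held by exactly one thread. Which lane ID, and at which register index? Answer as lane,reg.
22,2

r: 13->gid=5,r8=1  c: 4->c8=0,tid=2,i&1=0
L=5*4+2=22  i=0*4+1*2+0=2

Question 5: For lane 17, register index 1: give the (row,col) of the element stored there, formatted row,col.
lane 17→17/4=4, 17 mod 4=1
i=1  r:4+0→4  c:2·1+1+0→3

4,3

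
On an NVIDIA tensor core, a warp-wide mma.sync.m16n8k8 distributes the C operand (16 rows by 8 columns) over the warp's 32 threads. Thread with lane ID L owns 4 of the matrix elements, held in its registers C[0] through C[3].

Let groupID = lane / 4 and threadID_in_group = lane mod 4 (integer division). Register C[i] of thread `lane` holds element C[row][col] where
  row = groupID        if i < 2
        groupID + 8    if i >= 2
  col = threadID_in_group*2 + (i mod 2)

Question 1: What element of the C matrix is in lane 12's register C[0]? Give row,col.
L=12⇒gr=12>>2=3, th=12&3=0
[0]⇒row 3+0=3  col 0·2+0=0

3,0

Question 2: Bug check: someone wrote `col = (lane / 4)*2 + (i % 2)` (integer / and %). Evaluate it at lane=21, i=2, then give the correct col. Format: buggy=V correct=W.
`(lane / 4)*2 + (i % 2)`[21,2]→10
L=21→G=21>>2=5, T=21&3=1
[2]→row 5+8=13  col 1·2+0=2
col: 10 vs 2

buggy=10 correct=2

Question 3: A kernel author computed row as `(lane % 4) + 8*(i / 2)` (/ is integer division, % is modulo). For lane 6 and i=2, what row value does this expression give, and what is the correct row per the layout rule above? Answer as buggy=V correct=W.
`(lane % 4) + 8*(i / 2)`[6,2]=>10
lane 6: grp=1 (6/4), tig=2 (6%4)
i=2: r=1+8=9, c=2*2+0=4
row: 10 vs 9

buggy=10 correct=9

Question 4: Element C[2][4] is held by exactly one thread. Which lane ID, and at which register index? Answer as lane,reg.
10,0

r: 2->gid=2,r8=0  c: 4->tid=2,i&1=0
L=2*4+2=10  i=0*2+0=0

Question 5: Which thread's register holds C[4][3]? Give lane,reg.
17,1

r=4⇒gr=4,Rb=0  c=3⇒th=1,odd=1
L=4*4+1=17  i=0*2+1=1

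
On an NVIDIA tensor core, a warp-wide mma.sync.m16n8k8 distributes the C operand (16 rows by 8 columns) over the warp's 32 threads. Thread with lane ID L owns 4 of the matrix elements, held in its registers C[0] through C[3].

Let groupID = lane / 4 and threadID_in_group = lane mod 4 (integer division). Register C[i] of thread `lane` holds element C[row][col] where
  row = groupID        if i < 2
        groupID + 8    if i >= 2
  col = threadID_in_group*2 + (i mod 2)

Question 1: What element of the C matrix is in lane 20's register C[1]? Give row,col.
L=20->gid=20>>2=5, tid=20&3=0
[1]->row 5+0=5  col 0·2+1=1

5,1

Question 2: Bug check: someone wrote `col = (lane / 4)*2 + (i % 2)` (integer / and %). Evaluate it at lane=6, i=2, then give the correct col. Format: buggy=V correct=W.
`(lane / 4)*2 + (i % 2)`[6,2]->2
L=6->gid=6>>2=1, tid=6&3=2
[2]->row 1+8=9  col 2·2+0=4
col: 2 vs 4

buggy=2 correct=4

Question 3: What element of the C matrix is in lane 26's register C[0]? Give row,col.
6,4

lane 26→26/4=6, 26 mod 4=2
i=0  r:6+0→6  c:2·2+0→4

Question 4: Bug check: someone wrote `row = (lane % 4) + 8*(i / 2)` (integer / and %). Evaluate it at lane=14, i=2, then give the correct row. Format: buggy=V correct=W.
`(lane % 4) + 8*(i / 2)`[14,2]->10
L=14->gid=14>>2=3, tid=14&3=2
[2]->row 3+8=11  col 2·2+0=4
row: 10 vs 11

buggy=10 correct=11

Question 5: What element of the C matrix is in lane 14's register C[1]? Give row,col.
3,5

lane 14->14/4=3, 14 mod 4=2
i=1  r:3+0->3  c:2·2+1->5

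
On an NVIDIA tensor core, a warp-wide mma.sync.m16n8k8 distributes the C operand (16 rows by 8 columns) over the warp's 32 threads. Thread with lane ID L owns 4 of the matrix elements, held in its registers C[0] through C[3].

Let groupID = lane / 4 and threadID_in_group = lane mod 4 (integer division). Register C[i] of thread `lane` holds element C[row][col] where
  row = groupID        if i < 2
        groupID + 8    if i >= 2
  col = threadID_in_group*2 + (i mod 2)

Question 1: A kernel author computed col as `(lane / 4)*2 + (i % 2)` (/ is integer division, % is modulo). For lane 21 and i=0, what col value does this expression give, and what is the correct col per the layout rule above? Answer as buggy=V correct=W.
buggy=10 correct=2

`(lane / 4)*2 + (i % 2)`[21,0]->10
lane 21: gid=5 (21/4), tid=1 (21%4)
i=0: r=5+0=5, c=1*2+0=2
col: 10 vs 2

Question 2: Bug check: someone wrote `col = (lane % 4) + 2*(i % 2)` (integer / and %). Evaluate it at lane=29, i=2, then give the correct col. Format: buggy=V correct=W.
`(lane % 4) + 2*(i % 2)`[29,2]→1
lane 29→29/4=7, 29 mod 4=1
i=2  r:7+8→15  c:2·1+0→2
col: 1 vs 2

buggy=1 correct=2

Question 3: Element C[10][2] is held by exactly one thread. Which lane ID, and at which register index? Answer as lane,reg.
9,2

r=10->g=2,rb=1  c=2->t=1,b0=0
L=2*4+1=9  i=1*2+0=2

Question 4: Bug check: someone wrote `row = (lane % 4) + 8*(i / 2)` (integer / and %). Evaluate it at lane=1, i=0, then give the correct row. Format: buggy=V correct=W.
buggy=1 correct=0

`(lane % 4) + 8*(i / 2)`[1,0]->1
lane 1->1/4=0, 1 mod 4=1
i=0  r:0+0->0  c:2·1+0->2
row: 1 vs 0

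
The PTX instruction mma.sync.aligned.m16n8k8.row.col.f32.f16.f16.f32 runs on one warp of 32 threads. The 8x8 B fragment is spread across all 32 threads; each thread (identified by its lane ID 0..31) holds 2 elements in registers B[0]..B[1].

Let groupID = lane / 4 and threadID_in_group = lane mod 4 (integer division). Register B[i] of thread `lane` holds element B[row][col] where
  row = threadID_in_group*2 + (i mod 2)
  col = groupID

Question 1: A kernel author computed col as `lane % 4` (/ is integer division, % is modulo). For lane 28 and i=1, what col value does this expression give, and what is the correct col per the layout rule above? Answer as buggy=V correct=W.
`lane % 4`[28,1]->0
L=28->gid=28>>2=7, tid=28&3=0
[1]->row 0·2+1=1  col gid=7
col: 0 vs 7

buggy=0 correct=7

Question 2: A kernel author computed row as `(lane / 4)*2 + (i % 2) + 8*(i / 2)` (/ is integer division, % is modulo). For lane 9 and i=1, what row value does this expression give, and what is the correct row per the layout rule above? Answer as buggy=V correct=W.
buggy=5 correct=3

`(lane / 4)*2 + (i % 2) + 8*(i / 2)`[9,1]->5
lane 9->9/4=2, 9 mod 4=1
i=1  r:2·1+1->3  c:2
row: 5 vs 3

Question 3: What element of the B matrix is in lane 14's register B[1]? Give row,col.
14: G=3,T=2
[1] (2*2+1,3) = (5,3)

5,3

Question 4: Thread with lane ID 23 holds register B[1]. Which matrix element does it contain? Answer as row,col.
23: gr=5,th=3
[1] (3*2+1,5) = (7,5)

7,5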